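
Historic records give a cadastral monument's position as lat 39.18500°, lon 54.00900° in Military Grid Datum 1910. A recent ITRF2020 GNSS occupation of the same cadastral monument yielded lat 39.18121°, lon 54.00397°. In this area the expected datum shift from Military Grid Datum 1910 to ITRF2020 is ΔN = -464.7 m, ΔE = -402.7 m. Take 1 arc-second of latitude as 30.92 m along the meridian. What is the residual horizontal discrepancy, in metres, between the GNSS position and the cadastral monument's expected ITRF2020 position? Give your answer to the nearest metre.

Observed coordinate differences: Δφ = -0.00379°, Δλ = -0.00503°.
Converting to metres (1° lat = 111312 m, cos φ = 0.775110): observed ΔN = -421.9 m, observed ΔE = -434.0 m.
Subtracting the expected shift leaves a residual of -421.9 − (-464.7) = 42.8 m north and -434.0 − (-402.7) = -31.3 m east.
Residual distance = √(42.8² + (-31.3)²) = 53.0 m.

53 m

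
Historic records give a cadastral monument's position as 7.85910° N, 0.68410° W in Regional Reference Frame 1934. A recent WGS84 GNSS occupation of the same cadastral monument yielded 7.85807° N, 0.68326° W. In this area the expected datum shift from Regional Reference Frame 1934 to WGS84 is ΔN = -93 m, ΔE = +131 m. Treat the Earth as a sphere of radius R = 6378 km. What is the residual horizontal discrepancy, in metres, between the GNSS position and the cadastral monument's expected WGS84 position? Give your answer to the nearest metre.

Observed coordinate differences: Δφ = -0.00103°, Δλ = +0.00084°.
Converting to metres (1° lat = 111317 m, cos φ = 0.990607): observed ΔN = -114.7 m, observed ΔE = 92.6 m.
Subtracting the expected shift leaves a residual of -114.7 − (-93) = -21.7 m north and 92.6 − (131) = -38.4 m east.
Residual distance = √((-21.7)² + (-38.4)²) = 44.1 m.

44 m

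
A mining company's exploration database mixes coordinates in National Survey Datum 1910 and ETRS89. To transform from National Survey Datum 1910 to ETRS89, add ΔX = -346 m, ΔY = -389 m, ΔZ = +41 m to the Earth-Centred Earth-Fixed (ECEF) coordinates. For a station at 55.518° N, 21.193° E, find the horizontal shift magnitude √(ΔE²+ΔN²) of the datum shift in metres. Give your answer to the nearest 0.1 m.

The local east axis at (φ, λ) is (−sin λ, cos λ, 0), so ΔE = −sin(21.193°)·(-346) + cos(21.193°)·(-389) = -237.61 m.
The local north axis is (−sin φ cos λ, −sin φ sin λ, cos φ), giving ΔN = 265.920 + 115.920 + 23.212 = 405.05 m.
Horizontal magnitude = √(ΔE² + ΔN²) = √((-237.61)² + 405.05²) = 469.60 m.

469.6 m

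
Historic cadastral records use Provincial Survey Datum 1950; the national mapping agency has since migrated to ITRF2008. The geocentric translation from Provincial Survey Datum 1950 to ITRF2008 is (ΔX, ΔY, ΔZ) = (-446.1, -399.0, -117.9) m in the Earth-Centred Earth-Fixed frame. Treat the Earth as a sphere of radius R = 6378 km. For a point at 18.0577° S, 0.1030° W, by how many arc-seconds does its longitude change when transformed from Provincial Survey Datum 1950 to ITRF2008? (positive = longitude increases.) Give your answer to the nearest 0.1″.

Δλ = -13.6″

sin φ = -0.309975, cos φ = 0.950745, sin λ = -0.001798, cos λ = 0.999998.
East component: ΔE = −sin λ·ΔX + cos λ·ΔY = −(-0.001798)(-446.1) + (0.999998)(-399.0) = -399.80 m.
1° of latitude spans πR/180 = 111317 m; at latitude φ, 1° of longitude spans that × cos φ = 105834.2 m, so Δλ = -399.80 / 105834.2 × 3600 = -13.599″.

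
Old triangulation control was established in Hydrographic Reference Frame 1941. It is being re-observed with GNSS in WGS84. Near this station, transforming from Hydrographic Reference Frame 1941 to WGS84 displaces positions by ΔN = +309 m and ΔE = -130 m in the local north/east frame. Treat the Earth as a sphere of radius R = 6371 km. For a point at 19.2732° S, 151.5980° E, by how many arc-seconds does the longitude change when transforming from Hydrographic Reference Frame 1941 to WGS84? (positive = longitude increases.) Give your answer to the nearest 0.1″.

At latitude -19.2732°, cos φ = 0.943955.
One radian of longitude at latitude φ spans R cos φ, so Δλ = ΔE / (R cos φ) = -130.0 / (6371000 × 0.943955) = -2.1616e-05 rad = -4.459″.

Δλ = -4.5″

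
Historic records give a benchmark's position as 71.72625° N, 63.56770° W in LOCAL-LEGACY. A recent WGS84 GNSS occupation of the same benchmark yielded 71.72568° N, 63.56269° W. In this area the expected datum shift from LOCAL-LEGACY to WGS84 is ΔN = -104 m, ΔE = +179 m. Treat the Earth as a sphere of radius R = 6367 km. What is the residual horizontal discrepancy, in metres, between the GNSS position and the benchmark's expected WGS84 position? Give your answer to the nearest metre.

41 m

Observed coordinate differences: Δφ = -0.00057°, Δλ = +0.00501°.
Converting to metres (1° lat = 111125 m, cos φ = 0.313557): observed ΔN = -63.3 m, observed ΔE = 174.6 m.
Subtracting the expected shift leaves a residual of -63.3 − (-104) = 40.7 m north and 174.6 − (179) = -4.4 m east.
Residual distance = √(40.7² + (-4.4)²) = 40.9 m.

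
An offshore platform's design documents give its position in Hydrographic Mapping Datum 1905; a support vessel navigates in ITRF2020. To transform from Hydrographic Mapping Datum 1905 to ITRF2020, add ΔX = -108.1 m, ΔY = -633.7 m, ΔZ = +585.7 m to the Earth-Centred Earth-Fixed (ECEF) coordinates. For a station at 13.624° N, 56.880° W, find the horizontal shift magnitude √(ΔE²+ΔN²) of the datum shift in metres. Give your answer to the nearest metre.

The local east axis at (φ, λ) is (−sin λ, cos λ, 0), so ΔE = −sin(-56.880°)·(-108.1) + cos(-56.880°)·(-633.7) = -436.79 m.
The local north axis is (−sin φ cos λ, −sin φ sin λ, cos φ), giving ΔN = 13.913 − 125.016 + 569.220 = 458.12 m.
Horizontal magnitude = √(ΔE² + ΔN²) = √((-436.79)² + 458.12²) = 632.97 m.

633 m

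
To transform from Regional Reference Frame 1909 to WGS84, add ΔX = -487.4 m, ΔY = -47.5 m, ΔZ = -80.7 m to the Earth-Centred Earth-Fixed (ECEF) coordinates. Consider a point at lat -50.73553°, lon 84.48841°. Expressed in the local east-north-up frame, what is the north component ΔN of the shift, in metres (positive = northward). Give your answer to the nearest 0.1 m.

At φ = -50.73553°, λ = 84.48841°: sin φ = -0.774233, cos φ = 0.632901, sin λ = 0.995377, cos λ = 0.096047.
ΔN = −sin φ cos λ·ΔX − sin φ sin λ·ΔY + cos φ·ΔZ = −(-0.774233)(0.096047)(-487.4) − (-0.774233)(0.995377)(-47.5) + (0.632901)(-80.7) = -123.93 m.

ΔN = -123.9 m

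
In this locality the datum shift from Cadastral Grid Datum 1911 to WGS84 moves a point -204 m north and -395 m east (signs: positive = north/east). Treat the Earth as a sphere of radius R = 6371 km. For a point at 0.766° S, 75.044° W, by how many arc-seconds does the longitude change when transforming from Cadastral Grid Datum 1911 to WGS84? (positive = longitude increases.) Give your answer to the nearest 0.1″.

At latitude -0.766°, cos φ = 0.999911.
One radian of longitude at latitude φ spans R cos φ, so Δλ = ΔE / (R cos φ) = -395.0 / (6371000 × 0.999911) = -6.2005e-05 rad = -12.789″.

Δλ = -12.8″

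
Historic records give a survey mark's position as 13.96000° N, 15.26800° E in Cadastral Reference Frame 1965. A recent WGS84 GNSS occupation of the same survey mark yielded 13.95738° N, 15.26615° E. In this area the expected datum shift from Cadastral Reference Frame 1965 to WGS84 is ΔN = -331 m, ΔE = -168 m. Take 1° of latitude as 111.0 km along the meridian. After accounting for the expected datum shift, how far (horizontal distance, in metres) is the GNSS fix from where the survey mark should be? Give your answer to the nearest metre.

51 m

Observed coordinate differences: Δφ = -0.00262°, Δλ = -0.00185°.
Converting to metres (1° lat = 111000 m, cos φ = 0.970464): observed ΔN = -290.8 m, observed ΔE = -199.3 m.
Subtracting the expected shift leaves a residual of -290.8 − (-331) = 40.2 m north and -199.3 − (-168) = -31.3 m east.
Residual distance = √(40.2² + (-31.3)²) = 50.9 m.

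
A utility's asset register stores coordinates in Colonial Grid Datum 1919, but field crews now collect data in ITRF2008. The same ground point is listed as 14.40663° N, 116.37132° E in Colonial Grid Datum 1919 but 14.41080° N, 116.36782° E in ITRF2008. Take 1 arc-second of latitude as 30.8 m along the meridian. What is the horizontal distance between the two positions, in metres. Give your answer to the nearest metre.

596 m

Δφ = 14.41080° − 14.40663° = +0.00417°; Δλ = 116.36782° − 116.37132° = -0.00350°.
1° of latitude = 3600 × 30.80 = 110880 m.
ΔN = Δφ × 110880 = 462.4 m; ΔE = Δλ × 110880 × cos(14.40663°) = -0.00350 × 110880 × 0.968554 = -375.9 m.
Distance = √(ΔE² + ΔN²) = √((-375.9)² + 462.4²) = 595.9 m.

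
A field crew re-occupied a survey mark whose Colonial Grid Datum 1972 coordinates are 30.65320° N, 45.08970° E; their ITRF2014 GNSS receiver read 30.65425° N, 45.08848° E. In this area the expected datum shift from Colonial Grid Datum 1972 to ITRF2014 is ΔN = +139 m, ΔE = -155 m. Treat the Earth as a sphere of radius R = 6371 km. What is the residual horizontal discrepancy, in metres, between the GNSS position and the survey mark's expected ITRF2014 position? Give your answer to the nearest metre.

Observed coordinate differences: Δφ = +0.00105°, Δλ = -0.00122°.
Converting to metres (1° lat = 111195 m, cos φ = 0.860269): observed ΔN = 116.8 m, observed ΔE = -116.7 m.
Subtracting the expected shift leaves a residual of 116.8 − (139) = -22.2 m north and -116.7 − (-155) = 38.3 m east.
Residual distance = √((-22.2)² + 38.3²) = 44.3 m.

44 m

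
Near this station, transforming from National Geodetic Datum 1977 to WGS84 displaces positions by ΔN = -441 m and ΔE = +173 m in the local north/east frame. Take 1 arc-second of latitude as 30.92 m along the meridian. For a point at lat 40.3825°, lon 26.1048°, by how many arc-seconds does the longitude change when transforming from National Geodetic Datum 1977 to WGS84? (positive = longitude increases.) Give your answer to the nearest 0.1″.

At latitude 40.3825°, cos φ = 0.761736.
1″ of longitude at this latitude = 30.92 × cos φ = 23.5529 m, so Δλ = 173.0 / 23.5529 = 7.345″.

Δλ = 7.3″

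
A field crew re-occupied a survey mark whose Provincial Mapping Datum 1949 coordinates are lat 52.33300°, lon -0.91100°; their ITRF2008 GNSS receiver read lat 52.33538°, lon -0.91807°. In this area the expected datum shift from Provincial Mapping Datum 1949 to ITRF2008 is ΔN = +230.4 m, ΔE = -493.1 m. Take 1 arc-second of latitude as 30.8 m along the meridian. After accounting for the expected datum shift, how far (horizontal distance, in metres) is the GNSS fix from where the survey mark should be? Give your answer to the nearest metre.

36 m

Observed coordinate differences: Δφ = +0.00238°, Δλ = -0.00707°.
Converting to metres (1° lat = 110880 m, cos φ = 0.611071): observed ΔN = 263.9 m, observed ΔE = -479.0 m.
Subtracting the expected shift leaves a residual of 263.9 − (230.4) = 33.5 m north and -479.0 − (-493.1) = 14.1 m east.
Residual distance = √(33.5² + 14.1²) = 36.3 m.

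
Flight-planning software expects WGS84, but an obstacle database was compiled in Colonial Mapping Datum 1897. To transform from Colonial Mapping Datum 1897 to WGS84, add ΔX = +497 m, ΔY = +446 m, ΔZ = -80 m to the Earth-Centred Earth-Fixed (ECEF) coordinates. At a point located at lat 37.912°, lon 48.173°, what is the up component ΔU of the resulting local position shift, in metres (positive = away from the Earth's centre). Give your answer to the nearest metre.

ΔU = 475 m

At φ = 37.912°, λ = 48.173°: sin φ = 0.614450, cos φ = 0.788955, sin λ = 0.745162, cos λ = 0.666884.
ΔU = cos φ cos λ·ΔX + cos φ sin λ·ΔY + sin φ·ΔZ = (0.788955)(0.666884)(497) + (0.788955)(0.745162)(446) + (0.614450)(-80) = 474.54 m.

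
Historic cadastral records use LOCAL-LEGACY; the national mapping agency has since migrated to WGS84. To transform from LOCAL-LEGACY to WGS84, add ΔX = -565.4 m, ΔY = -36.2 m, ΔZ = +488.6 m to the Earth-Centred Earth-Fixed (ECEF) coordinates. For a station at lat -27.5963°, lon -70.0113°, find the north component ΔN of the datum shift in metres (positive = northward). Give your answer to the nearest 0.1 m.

The local north axis is (−sin φ cos λ, −sin φ sin λ, cos φ), giving ΔN = -89.532 + 15.759 + 433.014 = 359.24 m.

ΔN = 359.2 m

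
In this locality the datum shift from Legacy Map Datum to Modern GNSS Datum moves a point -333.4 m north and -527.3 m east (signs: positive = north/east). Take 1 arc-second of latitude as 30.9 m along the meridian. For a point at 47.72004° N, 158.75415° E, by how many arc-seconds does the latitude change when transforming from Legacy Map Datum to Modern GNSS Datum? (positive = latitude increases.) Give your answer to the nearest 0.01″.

Δφ = -10.79″

1″ of latitude = 30.90 m, so Δφ = -333.4 / 30.90 = -10.790″.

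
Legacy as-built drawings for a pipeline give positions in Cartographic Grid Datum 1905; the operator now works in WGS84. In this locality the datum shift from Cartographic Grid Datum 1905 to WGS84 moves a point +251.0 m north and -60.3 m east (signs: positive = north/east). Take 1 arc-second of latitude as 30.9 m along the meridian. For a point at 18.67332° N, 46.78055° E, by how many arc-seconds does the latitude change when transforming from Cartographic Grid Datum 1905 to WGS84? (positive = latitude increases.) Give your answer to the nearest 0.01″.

Δφ = 8.12″

1″ of latitude = 30.90 m, so Δφ = 251.0 / 30.90 = 8.123″.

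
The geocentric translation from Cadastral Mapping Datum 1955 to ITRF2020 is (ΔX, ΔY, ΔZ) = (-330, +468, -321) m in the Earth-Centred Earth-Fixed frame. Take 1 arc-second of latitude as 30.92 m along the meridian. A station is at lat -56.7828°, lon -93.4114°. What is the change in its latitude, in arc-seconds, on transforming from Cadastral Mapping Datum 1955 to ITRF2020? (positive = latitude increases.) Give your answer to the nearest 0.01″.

sin φ = -0.836600, cos φ = 0.547814, sin λ = -0.998228, cos λ = -0.059505.
North component: ΔN = −sin φ cos λ·ΔX − sin φ sin λ·ΔY + cos φ·ΔZ = −(-0.836600)(-0.059505)(-330) − (-0.836600)(-0.998228)(468) + (0.547814)(-321) = -550.26 m.
1° of latitude spans 3600 × 30.92 = 111312 m, so Δφ = -550.26 / 111312 × 3600 = -17.796″.

Δφ = -17.80″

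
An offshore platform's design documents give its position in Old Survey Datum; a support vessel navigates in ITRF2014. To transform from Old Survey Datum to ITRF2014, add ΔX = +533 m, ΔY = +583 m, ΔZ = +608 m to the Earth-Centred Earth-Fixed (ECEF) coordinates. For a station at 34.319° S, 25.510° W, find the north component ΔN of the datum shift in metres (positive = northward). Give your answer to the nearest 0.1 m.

ΔN = 631.8 m

At φ = -34.319°, λ = -25.510°: sin φ = -0.563800, cos φ = 0.825911, sin λ = -0.430669, cos λ = 0.902510.
ΔN = −sin φ cos λ·ΔX − sin φ sin λ·ΔY + cos φ·ΔZ = −(-0.563800)(0.902510)(533) − (-0.563800)(-0.430669)(583) + (0.825911)(608) = 631.80 m.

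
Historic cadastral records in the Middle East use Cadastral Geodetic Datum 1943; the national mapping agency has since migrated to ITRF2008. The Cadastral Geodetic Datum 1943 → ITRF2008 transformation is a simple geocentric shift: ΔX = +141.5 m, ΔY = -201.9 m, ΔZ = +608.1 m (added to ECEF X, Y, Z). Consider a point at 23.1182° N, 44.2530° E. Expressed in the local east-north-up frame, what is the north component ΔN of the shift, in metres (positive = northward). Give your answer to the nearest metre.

ΔN = 575 m

At φ = 23.1182°, λ = 44.2530°: sin φ = 0.392629, cos φ = 0.919697, sin λ = 0.697828, cos λ = 0.716265.
ΔN = −sin φ cos λ·ΔX − sin φ sin λ·ΔY + cos φ·ΔZ = −(0.392629)(0.716265)(141.5) − (0.392629)(0.697828)(-201.9) + (0.919697)(608.1) = 574.79 m.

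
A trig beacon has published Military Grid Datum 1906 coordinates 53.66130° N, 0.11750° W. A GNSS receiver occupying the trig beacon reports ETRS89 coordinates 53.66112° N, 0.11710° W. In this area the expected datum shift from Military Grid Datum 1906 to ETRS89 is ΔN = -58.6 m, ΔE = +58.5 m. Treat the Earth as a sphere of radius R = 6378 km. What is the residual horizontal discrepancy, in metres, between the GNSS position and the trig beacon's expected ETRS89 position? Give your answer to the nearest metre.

50 m

Observed coordinate differences: Δφ = -0.00018°, Δλ = +0.00040°.
Converting to metres (1° lat = 111317 m, cos φ = 0.592557): observed ΔN = -20.0 m, observed ΔE = 26.4 m.
Subtracting the expected shift leaves a residual of -20.0 − (-58.6) = 38.6 m north and 26.4 − (58.5) = -32.1 m east.
Residual distance = √(38.6² + (-32.1)²) = 50.2 m.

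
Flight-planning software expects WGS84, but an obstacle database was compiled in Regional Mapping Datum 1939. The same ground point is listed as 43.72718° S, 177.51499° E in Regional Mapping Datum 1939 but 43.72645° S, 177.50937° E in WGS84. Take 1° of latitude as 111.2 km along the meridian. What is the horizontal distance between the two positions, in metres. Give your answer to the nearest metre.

459 m

Δφ = -43.72645° − -43.72718° = +0.00073°; Δλ = 177.50937° − 177.51499° = -0.00562°.
ΔN = Δφ × 111200 = 81.2 m; ΔE = Δλ × 111200 × cos(-43.72718°) = -0.00562 × 111200 × 0.722639 = -451.6 m.
Distance = √(ΔE² + ΔN²) = √((-451.6)² + 81.2²) = 458.8 m.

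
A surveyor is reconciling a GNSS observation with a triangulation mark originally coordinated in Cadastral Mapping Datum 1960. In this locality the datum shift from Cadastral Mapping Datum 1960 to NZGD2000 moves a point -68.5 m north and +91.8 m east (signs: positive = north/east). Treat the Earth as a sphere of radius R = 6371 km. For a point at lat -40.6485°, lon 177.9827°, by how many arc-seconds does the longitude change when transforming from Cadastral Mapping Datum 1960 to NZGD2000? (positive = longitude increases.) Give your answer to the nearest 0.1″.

Δλ = 3.9″

At latitude -40.6485°, cos φ = 0.758720.
One radian of longitude at latitude φ spans R cos φ, so Δλ = ΔE / (R cos φ) = 91.8 / (6371000 × 0.758720) = 1.8991e-05 rad = 3.917″.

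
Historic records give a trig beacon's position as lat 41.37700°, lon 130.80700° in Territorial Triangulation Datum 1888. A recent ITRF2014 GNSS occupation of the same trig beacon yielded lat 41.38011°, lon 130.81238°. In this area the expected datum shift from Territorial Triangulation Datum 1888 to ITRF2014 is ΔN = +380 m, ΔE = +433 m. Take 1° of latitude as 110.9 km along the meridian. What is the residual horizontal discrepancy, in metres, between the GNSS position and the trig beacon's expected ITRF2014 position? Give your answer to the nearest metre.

Observed coordinate differences: Δφ = +0.00311°, Δλ = +0.00538°.
Converting to metres (1° lat = 110900 m, cos φ = 0.750376): observed ΔN = 344.9 m, observed ΔE = 447.7 m.
Subtracting the expected shift leaves a residual of 344.9 − (380) = -35.1 m north and 447.7 − (433) = 14.7 m east.
Residual distance = √((-35.1)² + 14.7²) = 38.1 m.

38 m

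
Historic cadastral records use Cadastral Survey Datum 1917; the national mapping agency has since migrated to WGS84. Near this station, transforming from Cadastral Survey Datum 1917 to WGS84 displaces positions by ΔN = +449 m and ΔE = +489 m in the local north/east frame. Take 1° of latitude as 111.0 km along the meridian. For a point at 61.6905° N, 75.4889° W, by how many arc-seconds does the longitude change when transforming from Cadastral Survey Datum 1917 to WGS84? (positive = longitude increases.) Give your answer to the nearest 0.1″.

Δλ = 33.4″

At latitude 61.6905°, cos φ = 0.474234.
1° of longitude at this latitude = 111.0 × cos φ = 52.64 km, so Δλ = 489.0 / 52640.0 = 0.0092895° = 33.442″.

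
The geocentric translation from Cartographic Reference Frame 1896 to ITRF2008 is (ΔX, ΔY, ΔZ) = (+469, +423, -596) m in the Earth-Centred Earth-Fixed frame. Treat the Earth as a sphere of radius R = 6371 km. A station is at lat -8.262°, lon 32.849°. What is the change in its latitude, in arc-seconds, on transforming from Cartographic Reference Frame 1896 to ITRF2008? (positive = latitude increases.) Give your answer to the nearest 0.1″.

Δφ = -16.2″

sin φ = -0.143700, cos φ = 0.989621, sin λ = 0.542427, cos λ = 0.840103.
North component: ΔN = −sin φ cos λ·ΔX − sin φ sin λ·ΔY + cos φ·ΔZ = −(-0.143700)(0.840103)(469) − (-0.143700)(0.542427)(423) + (0.989621)(-596) = -500.22 m.
1° of latitude spans πR/180 = 111195 m, so Δφ = -500.22 / 111195 × 3600 = -16.195″.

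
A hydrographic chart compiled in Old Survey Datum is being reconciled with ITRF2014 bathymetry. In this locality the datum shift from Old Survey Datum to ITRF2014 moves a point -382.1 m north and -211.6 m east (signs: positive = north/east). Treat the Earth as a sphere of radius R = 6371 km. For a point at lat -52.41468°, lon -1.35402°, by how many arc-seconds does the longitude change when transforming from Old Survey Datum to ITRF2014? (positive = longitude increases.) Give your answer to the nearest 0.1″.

Δλ = -11.2″

At latitude -52.41468°, cos φ = 0.609942.
One radian of longitude at latitude φ spans R cos φ, so Δλ = ΔE / (R cos φ) = -211.6 / (6371000 × 0.609942) = -5.4453e-05 rad = -11.232″.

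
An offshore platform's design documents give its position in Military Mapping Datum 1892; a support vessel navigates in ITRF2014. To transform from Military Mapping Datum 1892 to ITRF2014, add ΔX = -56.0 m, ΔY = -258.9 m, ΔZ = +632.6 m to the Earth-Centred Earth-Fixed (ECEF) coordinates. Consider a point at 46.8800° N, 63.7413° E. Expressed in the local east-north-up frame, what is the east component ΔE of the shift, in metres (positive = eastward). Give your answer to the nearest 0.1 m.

ΔE = -64.3 m

At φ = 46.8800°, λ = 63.7413°: sin φ = 0.729924, cos φ = 0.683529, sin λ = 0.896806, cos λ = 0.442425.
ΔE = −sin λ·ΔX + cos λ·ΔY = −(0.896806)·(-56.0) + (0.442425)·(-258.9) = -64.32 m.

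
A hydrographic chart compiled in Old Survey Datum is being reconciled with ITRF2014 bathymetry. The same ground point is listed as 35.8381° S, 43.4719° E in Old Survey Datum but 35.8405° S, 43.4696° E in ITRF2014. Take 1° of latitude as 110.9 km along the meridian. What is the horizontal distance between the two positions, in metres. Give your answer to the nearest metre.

Δφ = -35.8405° − -35.8381° = -0.0024°; Δλ = 43.4696° − 43.4719° = -0.0023°.
ΔN = Δφ × 110900 = -266.2 m; ΔE = Δλ × 110900 × cos(-35.8381°) = -0.0023 × 110900 × 0.810675 = -206.8 m.
Distance = √(ΔE² + ΔN²) = √((-206.8)² + (-266.2)²) = 337.0 m.

337 m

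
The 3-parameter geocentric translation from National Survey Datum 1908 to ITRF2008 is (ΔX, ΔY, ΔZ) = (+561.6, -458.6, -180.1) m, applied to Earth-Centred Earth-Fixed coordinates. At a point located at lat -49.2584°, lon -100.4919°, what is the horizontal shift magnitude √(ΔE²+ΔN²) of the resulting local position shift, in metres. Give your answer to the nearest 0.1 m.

652.4 m

At φ = -49.2584°, λ = -100.4919°: sin φ = -0.757661, cos φ = 0.652649, sin λ = -0.983281, cos λ = -0.182097.
ΔE = −sin λ·ΔX + cos λ·ΔY = −(-0.983281)·(561.6) + (-0.182097)·(-458.6) = 635.72 m.
ΔN = −sin φ cos λ·ΔX − sin φ sin λ·ΔY + cos φ·ΔZ = −(-0.757661)(-0.182097)(561.6) − (-0.757661)(-0.983281)(-458.6) + (0.652649)(-180.1) = 146.63 m.
Horizontal magnitude = √(ΔE² + ΔN²) = √(635.72² + 146.63²) = 652.41 m.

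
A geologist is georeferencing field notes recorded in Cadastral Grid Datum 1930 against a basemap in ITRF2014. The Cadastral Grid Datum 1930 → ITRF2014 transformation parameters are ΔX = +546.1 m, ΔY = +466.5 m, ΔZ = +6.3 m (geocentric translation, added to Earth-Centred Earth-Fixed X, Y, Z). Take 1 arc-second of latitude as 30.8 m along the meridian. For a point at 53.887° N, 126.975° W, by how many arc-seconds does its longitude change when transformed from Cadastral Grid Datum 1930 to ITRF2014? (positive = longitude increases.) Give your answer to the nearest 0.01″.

sin φ = 0.807856, cos φ = 0.589380, sin λ = -0.798898, cos λ = -0.601466.
East component: ΔE = −sin λ·ΔX + cos λ·ΔY = −(-0.798898)(546.1) + (-0.601466)(466.5) = 155.69 m.
1° of latitude spans 3600 × 30.80 = 110880 m; at latitude φ, 1° of longitude spans that × cos φ = 65350.4 m, so Δλ = 155.69 / 65350.4 × 3600 = 8.577″.

Δλ = 8.58″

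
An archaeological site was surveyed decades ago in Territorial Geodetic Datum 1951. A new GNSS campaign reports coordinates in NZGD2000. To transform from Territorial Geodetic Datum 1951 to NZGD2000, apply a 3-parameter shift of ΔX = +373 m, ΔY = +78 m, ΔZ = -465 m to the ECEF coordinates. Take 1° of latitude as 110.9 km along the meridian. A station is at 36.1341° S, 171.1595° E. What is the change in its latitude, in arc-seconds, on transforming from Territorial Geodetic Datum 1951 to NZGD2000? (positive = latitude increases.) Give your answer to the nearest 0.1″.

sin φ = -0.589677, cos φ = 0.807639, sin λ = 0.153684, cos λ = -0.988120.
North component: ΔN = −sin φ cos λ·ΔX − sin φ sin λ·ΔY + cos φ·ΔZ = −(-0.589677)(-0.988120)(373) − (-0.589677)(0.153684)(78) + (0.807639)(-465) = -585.82 m.
1° of latitude spans 110900 m, so Δφ = -585.82 / 110900 × 3600 = -19.017″.

Δφ = -19.0″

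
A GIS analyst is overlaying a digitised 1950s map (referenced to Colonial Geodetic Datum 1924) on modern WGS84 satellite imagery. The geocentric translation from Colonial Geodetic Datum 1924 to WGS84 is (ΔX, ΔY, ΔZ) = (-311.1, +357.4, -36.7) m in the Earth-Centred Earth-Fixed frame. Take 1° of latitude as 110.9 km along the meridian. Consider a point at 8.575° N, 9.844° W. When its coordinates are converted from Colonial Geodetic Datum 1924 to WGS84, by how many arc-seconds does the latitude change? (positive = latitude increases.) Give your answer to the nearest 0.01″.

Δφ = 0.60″

sin φ = 0.149104, cos φ = 0.988822, sin λ = -0.170966, cos λ = 0.985277.
North component: ΔN = −sin φ cos λ·ΔX − sin φ sin λ·ΔY + cos φ·ΔZ = −(0.149104)(0.985277)(-311.1) − (0.149104)(-0.170966)(357.4) + (0.988822)(-36.7) = 18.52 m.
1° of latitude spans 110900 m, so Δφ = 18.52 / 110900 × 3600 = 0.601″.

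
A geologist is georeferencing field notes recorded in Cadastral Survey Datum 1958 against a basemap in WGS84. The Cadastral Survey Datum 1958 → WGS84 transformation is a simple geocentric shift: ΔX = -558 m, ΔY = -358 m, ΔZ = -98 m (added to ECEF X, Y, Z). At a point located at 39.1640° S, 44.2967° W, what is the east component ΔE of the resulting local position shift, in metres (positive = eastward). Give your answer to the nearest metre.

ΔE = -646 m

The local east axis at (φ, λ) is (−sin λ, cos λ, 0), so ΔE = −sin(-44.2967°)·(-558) + cos(-44.2967°)·(-358) = -645.93 m.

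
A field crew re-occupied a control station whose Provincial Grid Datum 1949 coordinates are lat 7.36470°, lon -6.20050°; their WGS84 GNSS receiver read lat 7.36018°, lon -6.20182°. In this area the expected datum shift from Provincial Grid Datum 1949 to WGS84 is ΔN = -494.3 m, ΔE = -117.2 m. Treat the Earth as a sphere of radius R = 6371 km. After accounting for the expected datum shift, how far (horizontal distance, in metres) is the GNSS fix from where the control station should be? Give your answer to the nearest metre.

Observed coordinate differences: Δφ = -0.00452°, Δλ = -0.00132°.
Converting to metres (1° lat = 111195 m, cos φ = 0.991750): observed ΔN = -502.6 m, observed ΔE = -145.6 m.
Subtracting the expected shift leaves a residual of -502.6 − (-494.3) = -8.3 m north and -145.6 − (-117.2) = -28.4 m east.
Residual distance = √((-8.3)² + (-28.4)²) = 29.6 m.

30 m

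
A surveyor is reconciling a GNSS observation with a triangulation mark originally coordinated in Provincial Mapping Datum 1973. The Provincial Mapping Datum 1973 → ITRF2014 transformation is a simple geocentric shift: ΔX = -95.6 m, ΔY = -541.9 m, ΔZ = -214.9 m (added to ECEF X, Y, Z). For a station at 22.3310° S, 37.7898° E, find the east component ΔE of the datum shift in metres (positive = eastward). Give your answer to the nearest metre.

ΔE = -370 m

At φ = -22.3310°, λ = 37.7898°: sin φ = -0.379957, cos φ = 0.925004, sin λ = 0.612766, cos λ = 0.790264.
ΔE = −sin λ·ΔX + cos λ·ΔY = −(0.612766)·(-95.6) + (0.790264)·(-541.9) = -369.66 m.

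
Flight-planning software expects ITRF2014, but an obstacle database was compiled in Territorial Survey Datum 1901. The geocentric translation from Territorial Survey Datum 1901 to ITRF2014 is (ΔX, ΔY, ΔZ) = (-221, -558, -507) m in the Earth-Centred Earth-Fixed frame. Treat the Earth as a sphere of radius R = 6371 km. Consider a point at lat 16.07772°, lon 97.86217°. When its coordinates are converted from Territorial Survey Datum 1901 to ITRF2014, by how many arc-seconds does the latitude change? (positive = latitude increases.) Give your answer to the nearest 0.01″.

Δφ = -11.09″

sin φ = 0.276941, cos φ = 0.960887, sin λ = 0.990600, cos λ = -0.136791.
North component: ΔN = −sin φ cos λ·ΔX − sin φ sin λ·ΔY + cos φ·ΔZ = −(0.276941)(-0.136791)(-221) − (0.276941)(0.990600)(-558) + (0.960887)(-507) = -342.46 m.
1° of latitude spans πR/180 = 111195 m, so Δφ = -342.46 / 111195 × 3600 = -11.087″.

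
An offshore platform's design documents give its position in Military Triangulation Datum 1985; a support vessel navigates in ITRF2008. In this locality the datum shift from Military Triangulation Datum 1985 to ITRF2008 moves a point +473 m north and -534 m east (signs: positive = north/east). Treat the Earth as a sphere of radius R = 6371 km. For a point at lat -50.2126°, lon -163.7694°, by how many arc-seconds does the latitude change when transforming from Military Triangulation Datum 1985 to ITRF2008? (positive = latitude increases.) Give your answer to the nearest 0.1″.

Δφ = 15.3″

On a sphere of radius R, 1 rad of latitude = R, so Δφ = ΔN / R = 473.0 / 6371000 = 7.4243e-05 rad = 15.314″.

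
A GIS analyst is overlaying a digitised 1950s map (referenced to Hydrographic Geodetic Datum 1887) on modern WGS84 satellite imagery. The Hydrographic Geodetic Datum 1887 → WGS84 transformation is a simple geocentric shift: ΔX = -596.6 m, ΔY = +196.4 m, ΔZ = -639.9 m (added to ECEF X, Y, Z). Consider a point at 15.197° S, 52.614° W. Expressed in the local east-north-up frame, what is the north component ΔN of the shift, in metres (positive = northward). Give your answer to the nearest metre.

The local north axis is (−sin φ cos λ, −sin φ sin λ, cos φ), giving ΔN = -94.958 − 40.907 − 617.523 = -753.39 m.

ΔN = -753 m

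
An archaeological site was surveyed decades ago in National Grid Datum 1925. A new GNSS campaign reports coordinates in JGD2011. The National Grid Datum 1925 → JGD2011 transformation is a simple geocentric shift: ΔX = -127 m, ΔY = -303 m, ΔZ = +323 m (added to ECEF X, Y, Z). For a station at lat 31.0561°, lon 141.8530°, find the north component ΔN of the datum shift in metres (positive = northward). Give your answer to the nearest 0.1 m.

ΔN = 321.7 m

The local north axis is (−sin φ cos λ, −sin φ sin λ, cos φ), giving ΔN = -51.524 + 96.550 + 276.702 = 321.73 m.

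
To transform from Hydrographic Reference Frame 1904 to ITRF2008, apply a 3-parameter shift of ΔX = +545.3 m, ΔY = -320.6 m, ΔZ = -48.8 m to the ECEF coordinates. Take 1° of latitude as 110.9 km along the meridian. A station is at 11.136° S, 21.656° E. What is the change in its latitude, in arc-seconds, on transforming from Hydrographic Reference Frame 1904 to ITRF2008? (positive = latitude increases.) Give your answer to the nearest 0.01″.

sin φ = -0.193138, cos φ = 0.981172, sin λ = 0.369033, cos λ = 0.929416.
North component: ΔN = −sin φ cos λ·ΔX − sin φ sin λ·ΔY + cos φ·ΔZ = −(-0.193138)(0.929416)(545.3) − (-0.193138)(0.369033)(-320.6) + (0.981172)(-48.8) = 27.15 m.
1° of latitude spans 110900 m, so Δφ = 27.15 / 110900 × 3600 = 0.881″.

Δφ = 0.88″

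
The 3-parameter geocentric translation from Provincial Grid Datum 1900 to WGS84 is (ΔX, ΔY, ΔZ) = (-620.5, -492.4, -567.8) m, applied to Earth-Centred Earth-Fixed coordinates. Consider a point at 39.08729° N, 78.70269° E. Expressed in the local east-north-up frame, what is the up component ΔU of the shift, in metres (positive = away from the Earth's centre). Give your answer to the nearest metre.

ΔU = -827 m

At φ = 39.08729°, λ = 78.70269°: sin φ = 0.630504, cos φ = 0.776186, sin λ = 0.980624, cos λ = 0.195900.
ΔU = cos φ cos λ·ΔX + cos φ sin λ·ΔY + sin φ·ΔZ = (0.776186)(0.195900)(-620.5) + (0.776186)(0.980624)(-492.4) + (0.630504)(-567.8) = -827.14 m.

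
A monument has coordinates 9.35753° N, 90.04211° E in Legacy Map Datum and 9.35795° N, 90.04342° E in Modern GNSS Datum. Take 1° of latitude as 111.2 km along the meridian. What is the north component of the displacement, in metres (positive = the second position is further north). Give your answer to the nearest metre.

Δφ = 9.35795° − 9.35753° = +0.00042°; Δλ = 90.04342° − 90.04211° = +0.00131°.
ΔN = Δφ × 111200 = 46.7 m; ΔE = Δλ × 111200 × cos(9.35753°) = +0.00131 × 111200 × 0.986693 = 143.7 m.

ΔN = 47 m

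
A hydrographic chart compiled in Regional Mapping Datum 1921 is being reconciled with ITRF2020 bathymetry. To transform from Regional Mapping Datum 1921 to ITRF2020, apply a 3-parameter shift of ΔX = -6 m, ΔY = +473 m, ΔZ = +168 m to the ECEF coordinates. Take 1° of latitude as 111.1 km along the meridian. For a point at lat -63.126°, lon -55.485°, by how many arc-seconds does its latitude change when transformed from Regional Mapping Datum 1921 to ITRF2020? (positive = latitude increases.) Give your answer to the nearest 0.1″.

Δφ = -8.9″

sin φ = -0.892003, cos φ = 0.452030, sin λ = -0.823978, cos λ = 0.566622.
North component: ΔN = −sin φ cos λ·ΔX − sin φ sin λ·ΔY + cos φ·ΔZ = −(-0.892003)(0.566622)(-6) − (-0.892003)(-0.823978)(473) + (0.452030)(168) = -274.74 m.
1° of latitude spans 111100 m, so Δφ = -274.74 / 111100 × 3600 = -8.903″.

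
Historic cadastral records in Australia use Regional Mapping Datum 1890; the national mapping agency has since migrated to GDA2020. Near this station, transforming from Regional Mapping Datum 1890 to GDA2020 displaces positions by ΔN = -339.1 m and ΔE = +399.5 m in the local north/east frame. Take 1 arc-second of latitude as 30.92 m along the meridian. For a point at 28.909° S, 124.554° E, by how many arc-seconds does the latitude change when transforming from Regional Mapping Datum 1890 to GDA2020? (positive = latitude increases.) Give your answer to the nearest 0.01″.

Δφ = -10.97″

1″ of latitude = 30.92 m, so Δφ = -339.1 / 30.92 = -10.967″.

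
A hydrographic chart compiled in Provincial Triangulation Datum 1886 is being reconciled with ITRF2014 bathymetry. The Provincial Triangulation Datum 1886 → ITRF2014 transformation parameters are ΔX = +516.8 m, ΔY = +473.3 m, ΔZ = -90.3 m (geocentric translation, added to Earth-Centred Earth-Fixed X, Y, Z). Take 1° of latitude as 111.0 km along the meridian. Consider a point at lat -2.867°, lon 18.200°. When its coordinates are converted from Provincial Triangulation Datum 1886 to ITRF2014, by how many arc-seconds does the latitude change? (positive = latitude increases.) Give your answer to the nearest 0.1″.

Δφ = -1.9″

sin φ = -0.050018, cos φ = 0.998748, sin λ = 0.312335, cos λ = 0.949972.
North component: ΔN = −sin φ cos λ·ΔX − sin φ sin λ·ΔY + cos φ·ΔZ = −(-0.050018)(0.949972)(516.8) − (-0.050018)(0.312335)(473.3) + (0.998748)(-90.3) = -58.24 m.
1° of latitude spans 111000 m, so Δφ = -58.24 / 111000 × 3600 = -1.889″.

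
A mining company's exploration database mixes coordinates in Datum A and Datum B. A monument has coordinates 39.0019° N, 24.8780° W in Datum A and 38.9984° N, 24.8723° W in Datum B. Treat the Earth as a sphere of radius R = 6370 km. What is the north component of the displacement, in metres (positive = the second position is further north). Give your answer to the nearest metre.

ΔN = -389 m

Δφ = 38.9984° − 39.0019° = -0.0035°; Δλ = -24.8723° − -24.8780° = +0.0057°.
1° along a meridian = πR/180 = 111177 m.
ΔN = Δφ × 111177 = -389.1 m; ΔE = Δλ × 111177 × cos(39.0019°) = +0.0057 × 111177 × 0.777125 = 492.5 m.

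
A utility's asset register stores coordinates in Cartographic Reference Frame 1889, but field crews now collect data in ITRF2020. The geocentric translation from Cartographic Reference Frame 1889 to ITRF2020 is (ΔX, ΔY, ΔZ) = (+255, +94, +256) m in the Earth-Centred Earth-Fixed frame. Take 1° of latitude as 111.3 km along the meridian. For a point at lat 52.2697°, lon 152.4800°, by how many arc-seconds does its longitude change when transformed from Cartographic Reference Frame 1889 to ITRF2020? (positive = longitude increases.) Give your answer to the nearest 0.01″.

sin φ = 0.790900, cos φ = 0.611945, sin λ = 0.462058, cos λ = -0.886850.
East component: ΔE = −sin λ·ΔX + cos λ·ΔY = −(0.462058)(255) + (-0.886850)(94) = -201.19 m.
1° of latitude spans 111300 m; at latitude φ, 1° of longitude spans that × cos φ = 68109.5 m, so Δλ = -201.19 / 68109.5 × 3600 = -10.634″.

Δλ = -10.63″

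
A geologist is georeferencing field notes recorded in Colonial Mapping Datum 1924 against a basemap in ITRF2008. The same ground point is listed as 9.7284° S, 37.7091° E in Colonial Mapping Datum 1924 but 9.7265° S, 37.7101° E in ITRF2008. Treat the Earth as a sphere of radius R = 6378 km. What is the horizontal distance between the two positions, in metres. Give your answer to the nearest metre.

238 m

Δφ = -9.7265° − -9.7284° = +0.0019°; Δλ = 37.7101° − 37.7091° = +0.0010°.
1° along a meridian = πR/180 = 111317 m.
ΔN = Δφ × 111317 = 211.5 m; ΔE = Δλ × 111317 × cos(-9.7284°) = +0.0010 × 111317 × 0.985620 = 109.7 m.
Distance = √(ΔE² + ΔN²) = √(109.7² + 211.5²) = 238.3 m.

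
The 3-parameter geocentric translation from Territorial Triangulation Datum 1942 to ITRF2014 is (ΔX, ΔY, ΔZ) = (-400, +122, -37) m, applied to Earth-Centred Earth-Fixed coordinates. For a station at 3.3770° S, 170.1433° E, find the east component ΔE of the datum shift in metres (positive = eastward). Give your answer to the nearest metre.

At φ = -3.3770°, λ = 170.1433°: sin φ = -0.058906, cos φ = 0.998264, sin λ = 0.171185, cos λ = -0.985239.
ΔE = −sin λ·ΔX + cos λ·ΔY = −(0.171185)·(-400) + (-0.985239)·(122) = -51.73 m.

ΔE = -52 m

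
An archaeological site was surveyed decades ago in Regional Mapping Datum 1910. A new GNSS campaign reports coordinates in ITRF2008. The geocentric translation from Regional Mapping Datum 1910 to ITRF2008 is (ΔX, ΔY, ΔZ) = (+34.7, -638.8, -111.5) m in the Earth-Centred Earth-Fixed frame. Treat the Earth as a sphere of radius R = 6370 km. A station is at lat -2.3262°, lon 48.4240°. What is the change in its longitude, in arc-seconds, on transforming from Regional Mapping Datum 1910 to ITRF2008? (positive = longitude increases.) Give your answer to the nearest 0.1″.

Δλ = -14.6″

sin φ = -0.040589, cos φ = 0.999176, sin λ = 0.748076, cos λ = 0.663613.
East component: ΔE = −sin λ·ΔX + cos λ·ΔY = −(0.748076)(34.7) + (0.663613)(-638.8) = -449.87 m.
1° of latitude spans πR/180 = 111177 m; at latitude φ, 1° of longitude spans that × cos φ = 111085.9 m, so Δλ = -449.87 / 111085.9 × 3600 = -14.579″.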